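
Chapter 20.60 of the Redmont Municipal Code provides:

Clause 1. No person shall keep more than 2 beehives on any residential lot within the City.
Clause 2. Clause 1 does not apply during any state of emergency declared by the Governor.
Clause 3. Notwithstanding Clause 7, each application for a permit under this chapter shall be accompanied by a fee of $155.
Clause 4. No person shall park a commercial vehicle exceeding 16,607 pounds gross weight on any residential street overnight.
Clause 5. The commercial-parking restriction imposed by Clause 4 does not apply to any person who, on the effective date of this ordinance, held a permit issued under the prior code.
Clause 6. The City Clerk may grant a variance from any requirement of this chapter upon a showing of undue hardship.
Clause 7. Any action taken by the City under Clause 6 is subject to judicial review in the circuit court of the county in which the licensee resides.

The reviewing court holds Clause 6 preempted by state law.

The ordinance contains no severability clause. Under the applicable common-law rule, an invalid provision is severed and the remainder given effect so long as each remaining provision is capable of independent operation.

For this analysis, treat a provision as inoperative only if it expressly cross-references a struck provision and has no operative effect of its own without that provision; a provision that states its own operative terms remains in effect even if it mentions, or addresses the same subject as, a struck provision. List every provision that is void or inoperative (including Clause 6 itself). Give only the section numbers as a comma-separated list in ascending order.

Clause 6 is struck. Clause 7 has no operative effect of its own apart from Clause 6 and is therefore inoperative. Although Clause 3 refers to Clause 7, its operative terms do not depend on Clause 7, so it remains in effect. With no severability clause, the stated default rule severs what cannot stand and enforces each remaining provision that can operate on its own. Clause 1, Clause 2, Clause 3, Clause 4, and Clause 5 remain in effect.

6, 7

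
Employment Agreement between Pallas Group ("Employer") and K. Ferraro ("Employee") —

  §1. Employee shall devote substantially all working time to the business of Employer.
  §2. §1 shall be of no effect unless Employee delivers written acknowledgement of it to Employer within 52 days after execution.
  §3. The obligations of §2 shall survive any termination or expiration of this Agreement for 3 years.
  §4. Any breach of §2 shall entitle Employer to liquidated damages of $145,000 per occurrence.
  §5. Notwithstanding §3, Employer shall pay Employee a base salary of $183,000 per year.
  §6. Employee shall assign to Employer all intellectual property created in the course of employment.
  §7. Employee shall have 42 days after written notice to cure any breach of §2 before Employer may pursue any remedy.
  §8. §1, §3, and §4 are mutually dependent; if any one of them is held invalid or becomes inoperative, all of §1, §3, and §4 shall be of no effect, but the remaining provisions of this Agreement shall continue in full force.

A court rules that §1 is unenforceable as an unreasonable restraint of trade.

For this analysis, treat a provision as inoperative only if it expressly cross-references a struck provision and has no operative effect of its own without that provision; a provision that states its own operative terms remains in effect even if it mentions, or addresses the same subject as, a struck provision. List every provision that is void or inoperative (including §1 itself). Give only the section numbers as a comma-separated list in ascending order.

1, 2, 3, 4, 7

§1 is struck. §2 operates only by reference to §1, so it falls with §1. The only function of §3 is the survival period for §2, so it cannot stand once §2 is removed. The whole of §4 is the liquidated-damages amount, defined by reference to §2, so §4 cannot stand once §2 is removed. The only function of §7 is the cure period for breach of §2, so it cannot stand once §2 is removed. §5 mentions §3 but its own obligation stands independently of §3, so §5 is not affected. §8 declares §1, §3, and §4 mutually dependent; since one of them has fallen, all of them are of no effect. The remainder continues in force under §8. §5, §6, and §8 remain in effect.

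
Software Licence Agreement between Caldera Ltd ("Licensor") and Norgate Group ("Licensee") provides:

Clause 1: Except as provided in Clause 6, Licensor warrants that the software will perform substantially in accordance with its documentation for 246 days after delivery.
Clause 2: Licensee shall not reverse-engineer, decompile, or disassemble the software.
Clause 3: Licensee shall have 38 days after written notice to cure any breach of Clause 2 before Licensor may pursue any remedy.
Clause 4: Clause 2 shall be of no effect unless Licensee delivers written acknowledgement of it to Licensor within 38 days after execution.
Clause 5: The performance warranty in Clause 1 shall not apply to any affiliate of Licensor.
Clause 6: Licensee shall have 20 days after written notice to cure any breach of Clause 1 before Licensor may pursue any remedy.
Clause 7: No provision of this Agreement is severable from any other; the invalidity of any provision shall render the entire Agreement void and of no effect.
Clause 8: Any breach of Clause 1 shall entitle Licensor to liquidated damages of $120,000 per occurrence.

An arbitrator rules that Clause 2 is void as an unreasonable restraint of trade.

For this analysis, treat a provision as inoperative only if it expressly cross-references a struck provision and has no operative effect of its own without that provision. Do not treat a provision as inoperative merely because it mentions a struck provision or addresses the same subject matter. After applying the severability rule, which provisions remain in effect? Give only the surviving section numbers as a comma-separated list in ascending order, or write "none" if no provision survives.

Clause 2 is struck. Clause 3 operates only by reference to Clause 2, so it falls with Clause 2. Clause 4 merely fixes the acknowledgement condition for Clause 2; with Clause 2 gone it has nothing to operate on and falls away. Clause 7 provides that the Agreement is not severable, so the invalidity of any one provision voids the entire Agreement. No provision of the Agreement survives.

none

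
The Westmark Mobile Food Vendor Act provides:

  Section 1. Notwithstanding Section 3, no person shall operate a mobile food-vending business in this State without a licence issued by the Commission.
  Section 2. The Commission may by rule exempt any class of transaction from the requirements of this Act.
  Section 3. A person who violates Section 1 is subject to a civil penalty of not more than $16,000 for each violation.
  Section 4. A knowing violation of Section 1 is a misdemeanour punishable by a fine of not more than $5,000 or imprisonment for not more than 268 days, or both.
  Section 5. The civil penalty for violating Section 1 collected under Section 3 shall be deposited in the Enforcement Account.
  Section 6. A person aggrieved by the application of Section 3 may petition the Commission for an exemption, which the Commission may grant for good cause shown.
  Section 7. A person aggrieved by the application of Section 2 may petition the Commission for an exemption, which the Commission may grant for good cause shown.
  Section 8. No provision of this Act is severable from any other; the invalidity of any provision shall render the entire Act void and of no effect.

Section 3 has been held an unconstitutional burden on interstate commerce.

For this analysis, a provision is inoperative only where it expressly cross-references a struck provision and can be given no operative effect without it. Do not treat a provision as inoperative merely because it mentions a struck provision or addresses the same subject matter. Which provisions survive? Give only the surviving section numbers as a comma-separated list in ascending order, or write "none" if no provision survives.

Section 3 is struck. Section 5 has no operative effect of its own apart from Section 3 and is therefore inoperative. Section 6 has no operative effect of its own apart from Section 3 and is therefore inoperative. Section 8 provides that the Act is not severable, so the invalidity of any one provision voids the entire Act. No provision of the Act survives.

none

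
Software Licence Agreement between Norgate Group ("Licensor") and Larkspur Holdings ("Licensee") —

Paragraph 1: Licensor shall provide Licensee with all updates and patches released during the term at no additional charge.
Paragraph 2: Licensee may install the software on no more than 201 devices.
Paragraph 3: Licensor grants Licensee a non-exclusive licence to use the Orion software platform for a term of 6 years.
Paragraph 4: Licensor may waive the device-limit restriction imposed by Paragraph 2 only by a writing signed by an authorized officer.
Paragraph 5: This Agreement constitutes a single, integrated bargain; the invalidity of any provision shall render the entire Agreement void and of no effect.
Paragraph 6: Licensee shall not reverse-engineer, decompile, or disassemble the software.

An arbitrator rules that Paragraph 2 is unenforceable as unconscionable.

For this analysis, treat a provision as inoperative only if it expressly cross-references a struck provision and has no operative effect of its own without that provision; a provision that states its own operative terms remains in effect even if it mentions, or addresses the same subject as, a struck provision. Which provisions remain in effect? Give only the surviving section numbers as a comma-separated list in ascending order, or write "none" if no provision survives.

none

Paragraph 2 is struck. The only function of Paragraph 4 is the waiver condition for Paragraph 2, so it cannot stand once Paragraph 2 is removed. Paragraph 5 provides that the Agreement is not severable, so the invalidity of any one provision voids the entire Agreement. No provision of the Agreement survives.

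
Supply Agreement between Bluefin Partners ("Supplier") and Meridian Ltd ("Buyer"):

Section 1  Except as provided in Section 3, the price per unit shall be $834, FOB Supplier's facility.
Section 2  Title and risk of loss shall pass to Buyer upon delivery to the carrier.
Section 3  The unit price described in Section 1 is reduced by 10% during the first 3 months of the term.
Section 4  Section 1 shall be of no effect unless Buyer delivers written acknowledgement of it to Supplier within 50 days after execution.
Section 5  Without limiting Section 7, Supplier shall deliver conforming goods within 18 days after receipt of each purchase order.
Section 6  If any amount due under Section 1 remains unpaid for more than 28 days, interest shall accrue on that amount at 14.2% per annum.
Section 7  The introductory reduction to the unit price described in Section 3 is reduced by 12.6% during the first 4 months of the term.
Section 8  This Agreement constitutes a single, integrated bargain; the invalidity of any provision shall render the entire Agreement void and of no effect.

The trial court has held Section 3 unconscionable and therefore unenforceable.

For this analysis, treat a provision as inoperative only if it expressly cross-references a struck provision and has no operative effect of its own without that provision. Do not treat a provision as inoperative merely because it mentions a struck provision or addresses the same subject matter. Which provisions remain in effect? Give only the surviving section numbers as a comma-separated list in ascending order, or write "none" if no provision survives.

none

Section 3 is struck. Section 7 does nothing except set the introductory reduction to the introductory reduction to the unit price by reference to Section 3; with Section 3 gone it has no independent effect and is inoperative. Section 8 provides that the Agreement is not severable, so the invalidity of any one provision voids the entire Agreement. No provision of the Agreement survives.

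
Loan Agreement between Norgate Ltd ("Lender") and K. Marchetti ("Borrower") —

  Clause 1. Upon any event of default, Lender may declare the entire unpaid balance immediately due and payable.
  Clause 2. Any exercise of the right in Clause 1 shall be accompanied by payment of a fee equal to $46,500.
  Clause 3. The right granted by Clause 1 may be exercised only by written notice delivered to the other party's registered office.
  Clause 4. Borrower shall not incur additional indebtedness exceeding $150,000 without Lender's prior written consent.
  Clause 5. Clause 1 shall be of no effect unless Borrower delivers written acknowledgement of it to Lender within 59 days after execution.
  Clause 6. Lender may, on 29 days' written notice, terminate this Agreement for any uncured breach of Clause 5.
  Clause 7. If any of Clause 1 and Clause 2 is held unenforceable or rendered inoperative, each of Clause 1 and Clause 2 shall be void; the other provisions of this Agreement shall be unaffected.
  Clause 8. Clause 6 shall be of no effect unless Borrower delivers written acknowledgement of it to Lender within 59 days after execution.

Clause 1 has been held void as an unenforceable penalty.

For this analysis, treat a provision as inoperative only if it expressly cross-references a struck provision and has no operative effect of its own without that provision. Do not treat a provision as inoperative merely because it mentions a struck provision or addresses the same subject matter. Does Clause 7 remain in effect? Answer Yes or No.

Yes

Clause 1 is struck. Clause 2 operates only by reference to Clause 1, so it falls with Clause 1. Clause 3 merely fixes the notice requirement for Clause 1; with Clause 1 gone it has nothing to operate on and falls away. Clause 5 operates only by reference to Clause 1, so it falls with Clause 1. Clause 6 operates only by reference to Clause 5, so it falls with Clause 5. Clause 8 has no operative effect of its own apart from Clause 6 and is therefore inoperative. Clause 7 declares Clause 1 and Clause 2 mutually dependent; since one of them has fallen, all of them are of no effect. The remainder continues in force under Clause 7. The provisions still in force are Clause 4 and Clause 7. Clause 7 is among the surviving provisions, so the answer is yes.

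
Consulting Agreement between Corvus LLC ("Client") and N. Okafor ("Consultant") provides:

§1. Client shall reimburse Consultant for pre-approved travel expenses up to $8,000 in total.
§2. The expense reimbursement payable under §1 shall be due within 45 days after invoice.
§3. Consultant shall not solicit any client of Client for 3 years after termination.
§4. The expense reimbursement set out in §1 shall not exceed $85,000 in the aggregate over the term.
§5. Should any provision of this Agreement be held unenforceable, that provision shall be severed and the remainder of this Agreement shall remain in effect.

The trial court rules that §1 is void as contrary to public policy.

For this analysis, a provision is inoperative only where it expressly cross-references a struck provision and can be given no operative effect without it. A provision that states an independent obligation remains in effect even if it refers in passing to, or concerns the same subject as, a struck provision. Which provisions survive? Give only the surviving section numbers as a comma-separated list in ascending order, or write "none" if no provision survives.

§1 is struck. The whole of §2 is the payment deadline for the expense reimbursement, defined by reference to §1, so §2 cannot stand once §1 is removed. §4 has no operative effect of its own apart from §1 and is therefore inoperative. §5 is a severability clause and preserves every provision that can still be given independent effect. §3 and §5 remain in effect.

3, 5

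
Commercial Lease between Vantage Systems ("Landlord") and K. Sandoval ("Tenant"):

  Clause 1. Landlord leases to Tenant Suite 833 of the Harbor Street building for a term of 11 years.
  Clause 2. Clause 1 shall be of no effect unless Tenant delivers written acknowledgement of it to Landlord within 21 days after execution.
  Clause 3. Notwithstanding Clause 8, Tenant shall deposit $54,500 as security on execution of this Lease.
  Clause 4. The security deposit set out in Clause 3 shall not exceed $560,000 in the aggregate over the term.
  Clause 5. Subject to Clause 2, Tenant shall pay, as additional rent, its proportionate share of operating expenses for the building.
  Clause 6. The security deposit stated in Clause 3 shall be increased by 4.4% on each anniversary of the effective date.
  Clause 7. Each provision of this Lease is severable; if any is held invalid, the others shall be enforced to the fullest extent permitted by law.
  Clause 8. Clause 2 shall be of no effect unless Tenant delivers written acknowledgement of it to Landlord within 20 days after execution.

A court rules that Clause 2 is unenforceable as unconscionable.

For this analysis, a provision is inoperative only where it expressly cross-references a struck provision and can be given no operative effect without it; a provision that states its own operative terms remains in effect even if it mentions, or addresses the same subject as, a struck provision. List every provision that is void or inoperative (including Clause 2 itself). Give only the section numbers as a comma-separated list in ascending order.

2, 8

Clause 2 is struck. The only function of Clause 8 is the acknowledgement condition for Clause 2, so it cannot stand once Clause 2 is removed. Although Clause 5 refers to Clause 2, its operative terms do not depend on Clause 2, so it remains in effect. Although Clause 3 refers to Clause 8, its operative terms do not depend on Clause 8, so it remains in effect. Under the severability clause in Clause 7, the remaining provisions continue in force. That leaves Clause 1, Clause 3, Clause 4, Clause 5, Clause 6, and Clause 7 in effect.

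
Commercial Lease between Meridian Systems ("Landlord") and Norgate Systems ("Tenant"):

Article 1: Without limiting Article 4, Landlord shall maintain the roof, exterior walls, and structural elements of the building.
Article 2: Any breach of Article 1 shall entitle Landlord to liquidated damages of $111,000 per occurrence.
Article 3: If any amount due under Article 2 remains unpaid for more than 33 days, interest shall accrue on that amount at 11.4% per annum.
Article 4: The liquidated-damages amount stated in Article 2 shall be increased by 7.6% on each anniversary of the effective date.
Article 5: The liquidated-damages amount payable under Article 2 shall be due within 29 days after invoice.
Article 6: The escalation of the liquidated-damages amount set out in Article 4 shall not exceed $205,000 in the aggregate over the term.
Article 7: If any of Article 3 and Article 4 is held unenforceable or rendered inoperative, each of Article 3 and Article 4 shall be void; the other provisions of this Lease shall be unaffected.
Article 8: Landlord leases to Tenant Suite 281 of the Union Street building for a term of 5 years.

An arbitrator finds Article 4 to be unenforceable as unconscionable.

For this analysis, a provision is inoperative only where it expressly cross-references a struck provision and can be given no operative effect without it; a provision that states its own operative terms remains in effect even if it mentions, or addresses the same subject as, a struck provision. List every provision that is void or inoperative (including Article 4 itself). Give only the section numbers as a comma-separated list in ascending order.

Article 4 is struck. The whole of Article 6 is the aggregate cap on the escalation of the liquidated-damages amount, defined by reference to Article 4, so Article 6 cannot stand once Article 4 is removed. Article 1 mentions Article 4 but its own obligation stands independently of Article 4, so Article 1 is not affected. Article 7 declares Article 3 and Article 4 mutually dependent; since one of them has fallen, all of them are of no effect. That brings down Article 3 as well. The remainder continues in force under Article 7. That leaves Article 1, Article 2, Article 5, Article 7, and Article 8 in effect.

3, 4, 6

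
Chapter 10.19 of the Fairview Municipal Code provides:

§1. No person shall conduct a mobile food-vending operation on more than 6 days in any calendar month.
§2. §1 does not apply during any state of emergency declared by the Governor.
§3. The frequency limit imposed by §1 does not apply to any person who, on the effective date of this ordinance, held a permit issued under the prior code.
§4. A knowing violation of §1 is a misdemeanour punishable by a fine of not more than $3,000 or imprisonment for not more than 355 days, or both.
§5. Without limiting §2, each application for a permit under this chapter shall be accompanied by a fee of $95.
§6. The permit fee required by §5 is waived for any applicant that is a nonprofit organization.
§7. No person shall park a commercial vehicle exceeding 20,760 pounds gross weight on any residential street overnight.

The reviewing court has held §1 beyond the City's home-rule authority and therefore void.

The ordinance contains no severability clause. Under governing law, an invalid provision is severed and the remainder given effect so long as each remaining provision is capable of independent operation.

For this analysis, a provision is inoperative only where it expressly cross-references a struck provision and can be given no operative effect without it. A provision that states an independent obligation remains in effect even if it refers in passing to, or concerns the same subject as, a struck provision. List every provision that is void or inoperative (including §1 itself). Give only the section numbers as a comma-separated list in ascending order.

§1 is struck. §2 has no operative effect of its own apart from §1 and is therefore inoperative. §3 merely fixes the grandfather exemption from §1; with §1 gone it has nothing to operate on and falls away. §4 merely fixes the criminal penalty for violating §1; with §1 gone it has nothing to operate on and falls away. §5 mentions §2 but its own obligation stands independently of §2, so §5 is not affected. Under the stated default rule, only provisions that cannot operate independently fall away; the rest are enforced. §5, §6, and §7 remain in effect.

1, 2, 3, 4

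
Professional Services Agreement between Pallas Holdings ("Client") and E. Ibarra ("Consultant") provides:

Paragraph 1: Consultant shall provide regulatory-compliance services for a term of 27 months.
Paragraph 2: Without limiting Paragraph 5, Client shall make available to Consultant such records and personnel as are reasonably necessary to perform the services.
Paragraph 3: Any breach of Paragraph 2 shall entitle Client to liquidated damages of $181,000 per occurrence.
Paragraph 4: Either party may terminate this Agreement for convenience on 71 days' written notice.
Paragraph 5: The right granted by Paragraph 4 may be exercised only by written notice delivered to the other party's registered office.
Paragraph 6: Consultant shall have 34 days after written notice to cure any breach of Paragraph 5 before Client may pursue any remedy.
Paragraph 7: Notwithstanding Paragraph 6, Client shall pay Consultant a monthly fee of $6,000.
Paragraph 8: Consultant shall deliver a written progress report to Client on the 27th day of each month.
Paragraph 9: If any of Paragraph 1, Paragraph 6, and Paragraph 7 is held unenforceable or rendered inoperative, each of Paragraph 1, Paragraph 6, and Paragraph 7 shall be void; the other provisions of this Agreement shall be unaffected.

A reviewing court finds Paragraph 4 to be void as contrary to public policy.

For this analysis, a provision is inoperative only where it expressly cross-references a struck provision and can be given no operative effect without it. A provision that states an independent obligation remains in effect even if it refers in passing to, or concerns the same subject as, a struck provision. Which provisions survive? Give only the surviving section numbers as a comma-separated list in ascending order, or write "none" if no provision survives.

2, 3, 8, 9

Paragraph 4 is struck. Paragraph 5 operates only by reference to Paragraph 4, so it falls with Paragraph 4. The only function of Paragraph 6 is the cure period for breach of Paragraph 5, so it cannot stand once Paragraph 5 is removed. Paragraph 2 mentions Paragraph 5 but its own obligation stands independently of Paragraph 5, so Paragraph 2 is not affected. Paragraph 9 declares Paragraph 1, Paragraph 6, and Paragraph 7 mutually dependent; since one of them has fallen, all of them are of no effect. That brings down Paragraph 1 and Paragraph 7 as well. The remainder continues in force under Paragraph 9. That leaves Paragraph 2, Paragraph 3, Paragraph 8, and Paragraph 9 in effect.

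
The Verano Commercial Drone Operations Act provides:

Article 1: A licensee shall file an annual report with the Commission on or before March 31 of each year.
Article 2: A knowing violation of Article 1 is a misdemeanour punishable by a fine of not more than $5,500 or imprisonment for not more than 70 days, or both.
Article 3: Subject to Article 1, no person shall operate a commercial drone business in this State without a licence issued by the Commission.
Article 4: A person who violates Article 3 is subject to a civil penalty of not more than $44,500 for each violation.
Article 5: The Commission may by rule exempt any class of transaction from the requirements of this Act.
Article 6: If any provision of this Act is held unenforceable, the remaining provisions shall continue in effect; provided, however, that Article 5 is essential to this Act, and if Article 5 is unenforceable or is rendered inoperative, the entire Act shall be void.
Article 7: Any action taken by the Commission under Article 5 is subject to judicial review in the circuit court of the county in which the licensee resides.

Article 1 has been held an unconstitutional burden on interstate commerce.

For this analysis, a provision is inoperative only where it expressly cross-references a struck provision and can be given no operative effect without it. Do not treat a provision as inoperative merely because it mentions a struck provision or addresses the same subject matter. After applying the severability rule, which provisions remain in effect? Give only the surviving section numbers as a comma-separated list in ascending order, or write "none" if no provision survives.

3, 4, 5, 6, 7

Article 1 is struck. Article 2 merely fixes the criminal penalty for violating Article 1; with Article 1 gone it has nothing to operate on and falls away. Although Article 3 refers to Article 1, its operative terms do not depend on Article 1, so it remains in effect. Article 6 makes Article 5 an essential term, but Article 5 is unaffected, so the severability proviso in Article 6 preserves the remaining provisions. That leaves Article 3, Article 4, Article 5, Article 6, and Article 7 in effect.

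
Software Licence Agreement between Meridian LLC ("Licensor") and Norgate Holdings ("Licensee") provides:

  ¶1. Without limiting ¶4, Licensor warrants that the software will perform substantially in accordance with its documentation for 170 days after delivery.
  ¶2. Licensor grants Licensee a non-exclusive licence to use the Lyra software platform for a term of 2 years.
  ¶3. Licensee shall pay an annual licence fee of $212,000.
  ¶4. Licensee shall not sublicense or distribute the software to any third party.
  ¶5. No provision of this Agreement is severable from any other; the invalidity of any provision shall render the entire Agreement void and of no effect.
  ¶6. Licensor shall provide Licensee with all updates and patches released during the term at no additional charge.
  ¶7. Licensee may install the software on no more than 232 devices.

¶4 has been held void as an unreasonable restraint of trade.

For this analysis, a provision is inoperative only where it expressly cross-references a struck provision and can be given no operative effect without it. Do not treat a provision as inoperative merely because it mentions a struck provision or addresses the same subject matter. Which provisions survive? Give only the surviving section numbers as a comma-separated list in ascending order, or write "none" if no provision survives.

¶4 is struck. Nothing else in the Agreement is defined by reference to ¶4. ¶5 provides that the Agreement is not severable, so the invalidity of any one provision voids the entire Agreement. No provision of the Agreement survives.

none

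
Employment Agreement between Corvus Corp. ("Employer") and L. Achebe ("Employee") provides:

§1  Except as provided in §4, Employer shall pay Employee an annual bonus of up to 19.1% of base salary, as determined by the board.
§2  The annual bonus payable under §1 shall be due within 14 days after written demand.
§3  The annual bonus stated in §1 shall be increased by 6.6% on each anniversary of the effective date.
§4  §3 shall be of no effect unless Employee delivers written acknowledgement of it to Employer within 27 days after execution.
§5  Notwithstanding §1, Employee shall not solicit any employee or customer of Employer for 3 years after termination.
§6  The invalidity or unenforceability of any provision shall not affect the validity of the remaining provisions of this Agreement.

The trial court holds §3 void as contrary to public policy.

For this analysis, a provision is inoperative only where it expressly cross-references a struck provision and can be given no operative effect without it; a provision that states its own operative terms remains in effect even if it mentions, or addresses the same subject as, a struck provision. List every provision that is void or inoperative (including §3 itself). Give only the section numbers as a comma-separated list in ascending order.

§3 is struck. §4 operates only by reference to §3, so it falls with §3. §1 mentions §4 but its own obligation stands independently of §4, so §1 is not affected. Under the severability clause in §6, the remaining provisions continue in force. That leaves §1, §2, §5, and §6 in effect.

3, 4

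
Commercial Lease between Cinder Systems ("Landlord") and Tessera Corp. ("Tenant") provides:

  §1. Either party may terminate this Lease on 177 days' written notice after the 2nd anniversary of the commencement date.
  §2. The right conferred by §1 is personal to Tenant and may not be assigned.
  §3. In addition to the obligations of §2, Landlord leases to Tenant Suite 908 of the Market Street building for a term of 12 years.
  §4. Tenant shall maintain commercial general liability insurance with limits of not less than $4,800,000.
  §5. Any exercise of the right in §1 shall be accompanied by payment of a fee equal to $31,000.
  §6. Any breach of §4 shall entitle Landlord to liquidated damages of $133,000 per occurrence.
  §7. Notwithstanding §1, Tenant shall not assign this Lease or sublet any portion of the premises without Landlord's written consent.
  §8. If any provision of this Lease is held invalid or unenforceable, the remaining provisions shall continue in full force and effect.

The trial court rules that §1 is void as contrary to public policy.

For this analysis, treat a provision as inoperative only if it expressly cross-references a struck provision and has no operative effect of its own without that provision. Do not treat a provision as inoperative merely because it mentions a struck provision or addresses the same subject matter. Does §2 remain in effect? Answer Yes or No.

§1 is struck. The only function of §2 is the non-assignment of §1, so it cannot stand once §1 is removed. §5 merely fixes the exercise fee for §1; with §1 gone it has nothing to operate on and falls away. Although §7 refers to §1, its operative terms do not depend on §1, so it remains in effect. §3 mentions §2 but its own obligation stands independently of §2, so §3 is not affected. §8 is a severability clause and preserves every provision that can still be given independent effect. The provisions still in force are §3, §4, §6, §7, and §8. §2 is among the inoperative provisions, so the answer is no.

No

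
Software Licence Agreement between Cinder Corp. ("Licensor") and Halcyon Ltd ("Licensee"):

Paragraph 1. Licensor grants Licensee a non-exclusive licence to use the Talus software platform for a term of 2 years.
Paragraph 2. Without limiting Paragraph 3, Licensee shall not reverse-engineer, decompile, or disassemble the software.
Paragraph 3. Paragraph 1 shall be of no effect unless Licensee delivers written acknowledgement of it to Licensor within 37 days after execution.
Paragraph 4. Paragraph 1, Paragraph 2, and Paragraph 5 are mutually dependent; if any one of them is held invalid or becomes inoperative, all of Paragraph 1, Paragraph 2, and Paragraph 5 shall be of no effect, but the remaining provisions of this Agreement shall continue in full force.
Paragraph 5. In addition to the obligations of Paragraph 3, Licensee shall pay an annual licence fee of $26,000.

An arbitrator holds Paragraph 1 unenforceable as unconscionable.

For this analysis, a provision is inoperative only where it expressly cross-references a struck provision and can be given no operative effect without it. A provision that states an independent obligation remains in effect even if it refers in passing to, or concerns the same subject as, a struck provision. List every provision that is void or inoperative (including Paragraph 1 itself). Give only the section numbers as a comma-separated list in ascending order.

1, 2, 3, 5

Paragraph 1 is struck. The only function of Paragraph 3 is the acknowledgement condition for Paragraph 1, so it cannot stand once Paragraph 1 is removed. Paragraph 4 declares Paragraph 1, Paragraph 2, and Paragraph 5 mutually dependent; since one of them has fallen, all of them are of no effect. That brings down Paragraph 2 and Paragraph 5 as well. The remainder continues in force under Paragraph 4. Only Paragraph 4 remains in effect.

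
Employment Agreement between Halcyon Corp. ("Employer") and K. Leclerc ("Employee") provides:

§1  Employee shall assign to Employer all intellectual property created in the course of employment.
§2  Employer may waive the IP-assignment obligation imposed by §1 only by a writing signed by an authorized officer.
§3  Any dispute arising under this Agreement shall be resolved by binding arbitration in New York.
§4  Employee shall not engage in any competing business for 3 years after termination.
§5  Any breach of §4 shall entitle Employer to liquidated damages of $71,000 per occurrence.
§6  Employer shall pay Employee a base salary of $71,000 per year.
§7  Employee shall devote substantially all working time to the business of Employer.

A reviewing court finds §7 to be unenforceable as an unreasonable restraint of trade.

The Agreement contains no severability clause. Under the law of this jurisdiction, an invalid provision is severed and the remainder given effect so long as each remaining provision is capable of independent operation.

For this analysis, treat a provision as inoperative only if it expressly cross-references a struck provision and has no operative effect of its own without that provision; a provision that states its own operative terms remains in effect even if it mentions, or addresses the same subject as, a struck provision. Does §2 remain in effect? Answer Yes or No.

Yes

§7 is struck. No other provision's operative terms depend on §7. With no severability clause, the stated default rule severs what cannot stand and enforces each remaining provision that can operate on its own. §1, §2, §3, §4, §5, and §6 remain in effect. §2 is among the surviving provisions, so the answer is yes.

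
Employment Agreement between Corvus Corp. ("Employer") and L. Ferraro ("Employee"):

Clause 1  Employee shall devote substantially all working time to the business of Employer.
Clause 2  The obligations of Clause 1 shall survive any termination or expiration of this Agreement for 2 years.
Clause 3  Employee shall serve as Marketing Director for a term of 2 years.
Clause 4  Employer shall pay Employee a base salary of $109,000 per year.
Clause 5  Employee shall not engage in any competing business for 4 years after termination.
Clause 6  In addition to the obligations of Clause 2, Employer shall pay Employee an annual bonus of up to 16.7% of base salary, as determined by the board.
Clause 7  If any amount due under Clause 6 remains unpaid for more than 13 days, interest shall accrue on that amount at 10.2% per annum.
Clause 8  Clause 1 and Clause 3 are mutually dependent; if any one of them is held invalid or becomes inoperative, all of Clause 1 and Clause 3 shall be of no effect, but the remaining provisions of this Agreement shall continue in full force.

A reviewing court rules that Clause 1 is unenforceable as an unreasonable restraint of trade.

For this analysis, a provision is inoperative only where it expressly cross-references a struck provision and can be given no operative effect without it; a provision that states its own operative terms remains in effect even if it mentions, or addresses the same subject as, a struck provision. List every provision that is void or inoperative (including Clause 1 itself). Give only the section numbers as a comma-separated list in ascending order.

Clause 1 is struck. Clause 2 merely fixes the survival period for Clause 1; with Clause 1 gone it has nothing to operate on and falls away. Clause 6 mentions Clause 2 but its own obligation stands independently of Clause 2, so Clause 6 is not affected. Clause 8 declares Clause 1 and Clause 3 mutually dependent; since one of them has fallen, all of them are of no effect. That brings down Clause 3 as well. The remainder continues in force under Clause 8. That leaves Clause 4, Clause 5, Clause 6, Clause 7, and Clause 8 in effect.

1, 2, 3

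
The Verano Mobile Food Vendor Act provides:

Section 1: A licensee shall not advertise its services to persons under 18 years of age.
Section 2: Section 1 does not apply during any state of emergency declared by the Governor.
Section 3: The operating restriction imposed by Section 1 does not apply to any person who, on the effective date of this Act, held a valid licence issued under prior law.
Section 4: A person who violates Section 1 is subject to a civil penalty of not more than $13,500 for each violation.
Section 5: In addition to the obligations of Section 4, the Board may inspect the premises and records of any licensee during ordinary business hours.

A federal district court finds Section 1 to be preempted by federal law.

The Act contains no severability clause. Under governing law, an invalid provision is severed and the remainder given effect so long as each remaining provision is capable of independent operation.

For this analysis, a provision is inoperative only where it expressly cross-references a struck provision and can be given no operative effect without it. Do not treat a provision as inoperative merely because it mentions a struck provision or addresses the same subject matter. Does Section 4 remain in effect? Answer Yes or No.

Section 1 is struck. Section 2 merely fixes the emergency suspension of Section 1; with Section 1 gone it has nothing to operate on and falls away. The only function of Section 3 is the grandfather exemption from Section 1, so it cannot stand once Section 1 is removed. Section 4 merely fixes the civil penalty for violating Section 1; with Section 1 gone it has nothing to operate on and falls away. Although Section 5 refers to Section 4, its operative terms do not depend on Section 4, so it remains in effect. With no severability clause, the stated default rule severs what cannot stand and enforces each remaining provision that can operate on its own. Only Section 5 remains in effect. Section 4 is among the inoperative provisions, so the answer is no.

No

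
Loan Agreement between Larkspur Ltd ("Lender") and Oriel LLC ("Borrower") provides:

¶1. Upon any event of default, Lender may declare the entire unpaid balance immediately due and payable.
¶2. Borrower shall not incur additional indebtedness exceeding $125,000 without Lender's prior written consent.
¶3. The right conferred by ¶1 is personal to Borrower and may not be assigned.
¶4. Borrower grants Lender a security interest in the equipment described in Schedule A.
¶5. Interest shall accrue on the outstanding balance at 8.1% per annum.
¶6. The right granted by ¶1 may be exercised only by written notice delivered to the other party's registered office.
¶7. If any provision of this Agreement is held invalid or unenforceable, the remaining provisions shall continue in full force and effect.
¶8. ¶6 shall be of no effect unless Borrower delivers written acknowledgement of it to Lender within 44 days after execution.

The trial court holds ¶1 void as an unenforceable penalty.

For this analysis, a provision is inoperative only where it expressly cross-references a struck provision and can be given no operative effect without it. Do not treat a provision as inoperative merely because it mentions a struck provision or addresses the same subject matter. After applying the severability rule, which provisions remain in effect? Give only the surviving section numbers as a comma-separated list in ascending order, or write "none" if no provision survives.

¶1 is struck. ¶3 merely fixes the non-assignment of ¶1; with ¶1 gone it has nothing to operate on and falls away. ¶6 merely fixes the notice requirement for ¶1; with ¶1 gone it has nothing to operate on and falls away. The only function of ¶8 is the acknowledgement condition for ¶6, so it cannot stand once ¶6 is removed. Under the severability clause in ¶7, the remaining provisions continue in force. ¶2, ¶4, ¶5, and ¶7 remain in effect.

2, 4, 5, 7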